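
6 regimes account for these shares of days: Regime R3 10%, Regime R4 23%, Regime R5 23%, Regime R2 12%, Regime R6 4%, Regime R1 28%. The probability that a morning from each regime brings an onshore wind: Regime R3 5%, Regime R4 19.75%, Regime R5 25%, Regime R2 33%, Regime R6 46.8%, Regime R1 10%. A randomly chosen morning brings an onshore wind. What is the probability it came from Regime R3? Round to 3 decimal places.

0.026

Compute prior × likelihood for every hypothesis:
  Regime R3: 0.1 × 0.05 = 0.005
  Regime R4: 0.23 × 0.1975 = 0.045425
  Regime R5: 0.23 × 0.25 = 0.0575
  Regime R2: 0.12 × 0.33 = 0.0396
  Regime R6: 0.04 × 0.468 = 0.01872
  Regime R1: 0.28 × 0.1 = 0.028
Normalizing constant = 0.194245.
P(Regime R3 | evidence) = 0.005 / 0.194245 ≈ 0.026.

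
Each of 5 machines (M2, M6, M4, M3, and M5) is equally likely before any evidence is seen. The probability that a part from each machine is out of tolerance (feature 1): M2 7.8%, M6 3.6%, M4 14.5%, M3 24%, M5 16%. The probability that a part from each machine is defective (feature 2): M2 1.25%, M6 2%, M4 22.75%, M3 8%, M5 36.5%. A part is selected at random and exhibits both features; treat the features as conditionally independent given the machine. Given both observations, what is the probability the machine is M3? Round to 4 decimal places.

Since the prior is uniform, the posterior is proportional to the likelihood:
  M2: 0.078 × 0.0125 = 0.000975
  M6: 0.036 × 0.02 = 0.00072
  M4: 0.145 × 0.2275 = 0.0329875
  M3: 0.24 × 0.08 = 0.0192
  M5: 0.16 × 0.365 = 0.0584
Normalizing constant = 0.1122825.
P(M3 | evidence) = 0.0192 / 0.1122825 ≈ 0.1710.

0.1710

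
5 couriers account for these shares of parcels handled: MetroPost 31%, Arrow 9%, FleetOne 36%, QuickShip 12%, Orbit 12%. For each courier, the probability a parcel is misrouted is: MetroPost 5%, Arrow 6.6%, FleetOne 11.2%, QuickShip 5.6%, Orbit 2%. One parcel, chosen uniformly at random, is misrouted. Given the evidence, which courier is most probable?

By Bayes' rule, posterior ∝ prior × likelihood:
  MetroPost: 0.31 × 0.05 = 0.0155
  Arrow: 0.09 × 0.066 = 0.00594
  FleetOne: 0.36 × 0.112 = 0.04032
  QuickShip: 0.12 × 0.056 = 0.00672
  Orbit: 0.12 × 0.02 = 0.0024
Normalizing constant = 0.07088.
Largest term belongs to FleetOne, so FleetOne is most probable.

FleetOne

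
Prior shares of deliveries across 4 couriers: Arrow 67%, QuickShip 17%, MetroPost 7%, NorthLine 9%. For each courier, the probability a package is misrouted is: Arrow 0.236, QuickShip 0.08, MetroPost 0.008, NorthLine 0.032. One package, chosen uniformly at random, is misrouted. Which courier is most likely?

Arrow

Compute prior × likelihood for every hypothesis:
  Arrow: 0.67 × 0.236 = 0.15812
  QuickShip: 0.17 × 0.08 = 0.0136
  MetroPost: 0.07 × 0.008 = 0.00056
  NorthLine: 0.09 × 0.032 = 0.00288
Sum = 0.17516.
Largest term belongs to Arrow, so Arrow is most probable.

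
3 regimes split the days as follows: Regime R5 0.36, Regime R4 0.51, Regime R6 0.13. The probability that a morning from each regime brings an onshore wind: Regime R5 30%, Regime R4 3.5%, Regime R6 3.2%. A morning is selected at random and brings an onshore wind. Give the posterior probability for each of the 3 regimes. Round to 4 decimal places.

Prior × likelihood for each hypothesis:
  Regime R5: 0.36 × 0.3 = 0.108
  Regime R4: 0.51 × 0.035 = 0.01785
  Regime R6: 0.13 × 0.032 = 0.00416
Sum = 0.13001.
P(Regime R5 | onshore) = 0.108/0.13001 ≈ 0.8307
P(Regime R4 | onshore) = 0.01785/0.13001 ≈ 0.1373
P(Regime R6 | onshore) = 0.00416/0.13001 ≈ 0.0320

Regime R5 0.8307, Regime R4 0.1373, Regime R6 0.0320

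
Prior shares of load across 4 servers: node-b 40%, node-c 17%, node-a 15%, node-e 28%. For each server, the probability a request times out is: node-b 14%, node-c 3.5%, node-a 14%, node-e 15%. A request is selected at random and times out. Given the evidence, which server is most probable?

Prior × likelihood for each hypothesis:
  node-b: 0.4 × 0.14 = 0.056
  node-c: 0.17 × 0.035 = 0.00595
  node-a: 0.15 × 0.14 = 0.021
  node-e: 0.28 × 0.15 = 0.042
Total = 0.12495.
Largest term belongs to node-b, so node-b is most probable.

node-b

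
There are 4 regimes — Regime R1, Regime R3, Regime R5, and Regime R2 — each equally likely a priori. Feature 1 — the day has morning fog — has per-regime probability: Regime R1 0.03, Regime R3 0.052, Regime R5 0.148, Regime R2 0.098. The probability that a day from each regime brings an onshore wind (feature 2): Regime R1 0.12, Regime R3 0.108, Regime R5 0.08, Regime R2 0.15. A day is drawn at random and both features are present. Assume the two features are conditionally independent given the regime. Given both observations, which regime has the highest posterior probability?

With a uniform prior (1/4 each), posterior ∝ likelihood:
  Regime R1: 0.03 × 0.12 = 0.0036
  Regime R3: 0.052 × 0.108 = 0.005616
  Regime R5: 0.148 × 0.08 = 0.01184
  Regime R2: 0.098 × 0.15 = 0.0147
Normalizing constant = 0.035756.
Largest term belongs to Regime R2, so Regime R2 is most probable.

Regime R2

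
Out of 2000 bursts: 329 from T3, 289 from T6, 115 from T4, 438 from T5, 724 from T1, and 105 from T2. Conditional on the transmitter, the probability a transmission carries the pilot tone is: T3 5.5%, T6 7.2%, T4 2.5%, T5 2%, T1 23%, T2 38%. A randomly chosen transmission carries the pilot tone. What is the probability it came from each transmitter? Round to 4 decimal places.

Compute prior × likelihood for every hypothesis:
  T3: 0.1645 × 0.055 = 0.0090475
  T6: 0.1445 × 0.072 = 0.010404
  T4: 0.0575 × 0.025 = 0.0014375
  T5: 0.219 × 0.02 = 0.00438
  T1: 0.362 × 0.23 = 0.08326
  T2: 0.0525 × 0.38 = 0.01995
Normalizing constant = 0.128479.
P(T3 | pilot) = 0.0090475/0.128479 ≈ 0.0704
P(T6 | pilot) = 0.010404/0.128479 ≈ 0.0810
P(T4 | pilot) = 0.0014375/0.128479 ≈ 0.0112
P(T5 | pilot) = 0.00438/0.128479 ≈ 0.0341
P(T1 | pilot) = 0.08326/0.128479 ≈ 0.6480
P(T2 | pilot) = 0.01995/0.128479 ≈ 0.1553

T3 0.0704, T6 0.0810, T4 0.0112, T5 0.0341, T1 0.6480, T2 0.1553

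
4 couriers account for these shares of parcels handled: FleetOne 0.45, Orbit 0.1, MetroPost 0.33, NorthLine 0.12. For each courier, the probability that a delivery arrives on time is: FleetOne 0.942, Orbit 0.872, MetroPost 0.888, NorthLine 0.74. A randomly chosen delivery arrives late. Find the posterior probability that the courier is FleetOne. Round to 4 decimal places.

Taking complements, P(late | each) = FleetOne 0.058, Orbit 0.128, MetroPost 0.112, NorthLine 0.26.
By Bayes' rule, posterior ∝ prior × likelihood:
  FleetOne: 0.45 × 0.058 = 0.0261
  Orbit: 0.1 × 0.128 = 0.0128
  MetroPost: 0.33 × 0.112 = 0.03696
  NorthLine: 0.12 × 0.26 = 0.0312
Total = 0.10706.
P(FleetOne | evidence) = 0.0261 / 0.10706 ≈ 0.2438.

0.2438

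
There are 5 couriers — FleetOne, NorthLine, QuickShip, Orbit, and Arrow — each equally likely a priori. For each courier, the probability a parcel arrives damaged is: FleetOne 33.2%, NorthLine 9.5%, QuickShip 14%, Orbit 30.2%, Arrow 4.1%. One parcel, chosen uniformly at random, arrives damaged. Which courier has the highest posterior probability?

FleetOne

With a uniform prior (1/5 each), posterior ∝ likelihood:
  FleetOne: 0.332
  NorthLine: 0.095
  QuickShip: 0.14
  Orbit: 0.302
  Arrow: 0.041
Normalizing constant = 0.91.
Largest term belongs to FleetOne, so FleetOne is most probable.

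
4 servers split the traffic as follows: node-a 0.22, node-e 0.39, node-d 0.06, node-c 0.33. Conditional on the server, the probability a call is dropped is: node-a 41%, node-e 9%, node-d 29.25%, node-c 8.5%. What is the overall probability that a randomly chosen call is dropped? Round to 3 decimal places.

Unnormalized posteriors (prior × likelihood):
  node-a: 0.22 × 0.41 = 0.0902
  node-e: 0.39 × 0.09 = 0.0351
  node-d: 0.06 × 0.2925 = 0.01755
  node-c: 0.33 × 0.085 = 0.02805
P(dropped) = 0.0902 + 0.0351 + 0.01755 + 0.02805 = 0.1709 → 0.171.

0.171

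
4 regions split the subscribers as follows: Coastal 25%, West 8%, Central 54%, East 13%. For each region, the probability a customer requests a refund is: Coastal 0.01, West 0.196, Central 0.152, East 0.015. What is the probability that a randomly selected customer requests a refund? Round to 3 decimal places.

Compute prior × likelihood for every hypothesis:
  Coastal: 0.25 × 0.01 = 0.0025
  West: 0.08 × 0.196 = 0.01568
  Central: 0.54 × 0.152 = 0.08208
  East: 0.13 × 0.015 = 0.00195
P(refund) = 0.0025 + 0.01568 + 0.08208 + 0.00195 = 0.10221 → 0.102.

0.102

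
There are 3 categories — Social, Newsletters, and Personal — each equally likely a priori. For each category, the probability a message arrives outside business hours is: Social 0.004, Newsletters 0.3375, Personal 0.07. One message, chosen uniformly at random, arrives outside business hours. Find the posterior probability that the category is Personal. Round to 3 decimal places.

With a uniform prior (1/3 each), posterior ∝ likelihood:
  Social: 0.004
  Newsletters: 0.3375
  Personal: 0.07
Sum = 0.4115.
P(Personal | evidence) = 0.07 / 0.4115 ≈ 0.170.

0.170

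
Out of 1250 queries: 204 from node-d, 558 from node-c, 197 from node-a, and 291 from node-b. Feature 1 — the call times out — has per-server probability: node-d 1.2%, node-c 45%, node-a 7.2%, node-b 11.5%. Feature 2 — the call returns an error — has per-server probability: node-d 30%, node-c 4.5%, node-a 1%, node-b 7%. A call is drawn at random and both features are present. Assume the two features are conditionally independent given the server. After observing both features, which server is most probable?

By Bayes' rule, posterior ∝ prior × likelihood:
  node-d: 0.1632 × 0.012 × 0.3 = 0.00058752
  node-c: 0.4464 × 0.45 × 0.045 = 0.0090396
  node-a: 0.1576 × 0.072 × 0.01 = 0.000113472
  node-b: 0.2328 × 0.115 × 0.07 = 0.00187404
Normalizing constant = 0.011614632.
Largest term belongs to node-c, so node-c is most probable.

node-c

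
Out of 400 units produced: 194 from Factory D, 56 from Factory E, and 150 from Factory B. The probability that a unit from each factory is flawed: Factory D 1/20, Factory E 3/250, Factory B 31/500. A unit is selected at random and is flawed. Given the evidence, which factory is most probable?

Factory D

Prior × likelihood for each hypothesis:
  Factory D: 0.485 × 0.05 = 0.02425
  Factory E: 0.14 × 0.012 = 0.00168
  Factory B: 0.375 × 0.062 = 0.02325
Sum = 0.04918.
Largest term belongs to Factory D, so Factory D is most probable.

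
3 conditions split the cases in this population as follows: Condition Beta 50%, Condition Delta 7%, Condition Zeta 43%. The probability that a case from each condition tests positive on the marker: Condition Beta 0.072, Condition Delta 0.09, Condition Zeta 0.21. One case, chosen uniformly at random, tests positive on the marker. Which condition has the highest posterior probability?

Condition Zeta

Prior × likelihood for each hypothesis:
  Condition Beta: 0.5 × 0.072 = 0.036
  Condition Delta: 0.07 × 0.09 = 0.0063
  Condition Zeta: 0.43 × 0.21 = 0.0903
Total = 0.1326.
Largest term belongs to Condition Zeta, so Condition Zeta is most probable.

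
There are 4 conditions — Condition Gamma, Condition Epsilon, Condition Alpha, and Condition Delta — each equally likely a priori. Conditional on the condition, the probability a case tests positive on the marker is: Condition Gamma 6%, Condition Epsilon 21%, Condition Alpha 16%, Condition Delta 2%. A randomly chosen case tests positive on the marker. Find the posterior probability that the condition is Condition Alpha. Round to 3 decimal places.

Since the prior is uniform, the posterior is proportional to the likelihood:
  Condition Gamma: 0.06
  Condition Epsilon: 0.21
  Condition Alpha: 0.16
  Condition Delta: 0.02
Normalizing constant = 0.45.
P(Condition Alpha | evidence) = 0.16 / 0.45 ≈ 0.356.

0.356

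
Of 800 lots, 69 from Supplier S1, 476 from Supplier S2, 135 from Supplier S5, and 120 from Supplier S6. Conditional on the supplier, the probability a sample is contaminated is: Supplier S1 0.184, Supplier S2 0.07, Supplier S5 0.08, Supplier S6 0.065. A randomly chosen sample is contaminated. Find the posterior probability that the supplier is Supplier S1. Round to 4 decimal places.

Prior × likelihood for each hypothesis:
  Supplier S1: 0.08625 × 0.184 = 0.01587
  Supplier S2: 0.595 × 0.07 = 0.04165
  Supplier S5: 0.16875 × 0.08 = 0.0135
  Supplier S6: 0.15 × 0.065 = 0.00975
Sum = 0.08077.
P(Supplier S1 | evidence) = 0.01587 / 0.08077 ≈ 0.1965.

0.1965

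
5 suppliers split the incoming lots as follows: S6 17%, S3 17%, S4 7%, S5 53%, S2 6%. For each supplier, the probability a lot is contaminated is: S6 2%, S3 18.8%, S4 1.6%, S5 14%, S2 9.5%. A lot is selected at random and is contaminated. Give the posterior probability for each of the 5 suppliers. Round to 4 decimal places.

By Bayes' rule, posterior ∝ prior × likelihood:
  S6: 0.17 × 0.02 = 0.0034
  S3: 0.17 × 0.188 = 0.03196
  S4: 0.07 × 0.016 = 0.00112
  S5: 0.53 × 0.14 = 0.0742
  S2: 0.06 × 0.095 = 0.0057
Normalizing constant = 0.11638.
P(S6 | contaminated) = 0.0034/0.11638 ≈ 0.0292
P(S3 | contaminated) = 0.03196/0.11638 ≈ 0.2746
P(S4 | contaminated) = 0.00112/0.11638 ≈ 0.0096
P(S5 | contaminated) = 0.0742/0.11638 ≈ 0.6376
P(S2 | contaminated) = 0.0057/0.11638 ≈ 0.0490
(Check: 0.0292+0.2746+0.0096+0.6376+0.0490 = 1.0000.)

S6 0.0292, S3 0.2746, S4 0.0096, S5 0.6376, S2 0.0490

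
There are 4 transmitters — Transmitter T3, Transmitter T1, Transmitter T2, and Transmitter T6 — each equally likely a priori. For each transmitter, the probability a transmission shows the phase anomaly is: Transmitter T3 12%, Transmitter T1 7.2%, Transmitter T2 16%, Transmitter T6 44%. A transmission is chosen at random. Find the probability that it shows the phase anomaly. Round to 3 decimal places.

Since the prior is uniform, the posterior is proportional to the likelihood:
  Transmitter T3: 0.12
  Transmitter T1: 0.072
  Transmitter T2: 0.16
  Transmitter T6: 0.44
P(anomaly) = (1/4) × (0.12 + 0.072 + 0.16 + 0.44) = 0.792/4 ≈ 0.198.

0.198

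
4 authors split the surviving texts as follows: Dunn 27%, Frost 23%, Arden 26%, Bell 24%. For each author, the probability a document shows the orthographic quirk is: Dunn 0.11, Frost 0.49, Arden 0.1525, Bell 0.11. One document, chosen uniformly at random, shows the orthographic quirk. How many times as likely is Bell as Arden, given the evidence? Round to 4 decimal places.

0.6658

Prior × likelihood for each hypothesis:
  Dunn: 0.27 × 0.11 = 0.0297
  Frost: 0.23 × 0.49 = 0.1127
  Arden: 0.26 × 0.1525 = 0.03965
  Bell: 0.24 × 0.11 = 0.0264
Total = 0.20845.
The ratio is 0.0264 / 0.03965 (the normalizer cancels) = 0.6658.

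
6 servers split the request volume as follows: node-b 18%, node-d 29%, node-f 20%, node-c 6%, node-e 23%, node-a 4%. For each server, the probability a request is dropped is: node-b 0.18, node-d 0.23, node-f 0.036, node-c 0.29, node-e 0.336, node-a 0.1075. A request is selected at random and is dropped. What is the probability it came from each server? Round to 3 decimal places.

Prior × likelihood for each hypothesis:
  node-b: 0.18 × 0.18 = 0.0324
  node-d: 0.29 × 0.23 = 0.0667
  node-f: 0.2 × 0.036 = 0.0072
  node-c: 0.06 × 0.29 = 0.0174
  node-e: 0.23 × 0.336 = 0.07728
  node-a: 0.04 × 0.1075 = 0.0043
Normalizing constant = 0.20528.
P(node-b | dropped) = 0.0324/0.20528 ≈ 0.158
P(node-d | dropped) = 0.0667/0.20528 ≈ 0.325
P(node-f | dropped) = 0.0072/0.20528 ≈ 0.035
P(node-c | dropped) = 0.0174/0.20528 ≈ 0.085
P(node-e | dropped) = 0.07728/0.20528 ≈ 0.376
P(node-a | dropped) = 0.0043/0.20528 ≈ 0.021

node-b 0.158, node-d 0.325, node-f 0.035, node-c 0.085, node-e 0.376, node-a 0.021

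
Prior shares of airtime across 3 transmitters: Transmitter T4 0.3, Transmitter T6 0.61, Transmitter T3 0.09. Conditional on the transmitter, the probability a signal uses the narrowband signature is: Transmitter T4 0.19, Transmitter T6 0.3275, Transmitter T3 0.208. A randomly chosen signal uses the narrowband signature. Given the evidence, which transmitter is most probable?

Transmitter T6

Compute prior × likelihood for every hypothesis:
  Transmitter T4: 0.3 × 0.19 = 0.057
  Transmitter T6: 0.61 × 0.3275 = 0.199775
  Transmitter T3: 0.09 × 0.208 = 0.01872
Sum = 0.275495.
Largest term belongs to Transmitter T6, so Transmitter T6 is most probable.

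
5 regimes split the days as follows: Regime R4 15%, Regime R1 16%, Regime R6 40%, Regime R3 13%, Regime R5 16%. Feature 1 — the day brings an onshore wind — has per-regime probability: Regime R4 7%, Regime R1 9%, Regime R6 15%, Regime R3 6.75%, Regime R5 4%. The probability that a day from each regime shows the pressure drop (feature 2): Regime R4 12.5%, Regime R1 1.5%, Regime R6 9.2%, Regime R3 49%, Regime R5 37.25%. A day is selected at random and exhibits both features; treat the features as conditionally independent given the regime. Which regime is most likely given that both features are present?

Regime R6

Compute prior × likelihood for every hypothesis:
  Regime R4: 0.15 × 0.07 × 0.125 = 0.0013125
  Regime R1: 0.16 × 0.09 × 0.015 = 0.000216
  Regime R6: 0.4 × 0.15 × 0.092 = 0.00552
  Regime R3: 0.13 × 0.0675 × 0.49 = 0.00429975
  Regime R5: 0.16 × 0.04 × 0.3725 = 0.002384
Sum = 0.01373225.
Largest term belongs to Regime R6, so Regime R6 is most probable.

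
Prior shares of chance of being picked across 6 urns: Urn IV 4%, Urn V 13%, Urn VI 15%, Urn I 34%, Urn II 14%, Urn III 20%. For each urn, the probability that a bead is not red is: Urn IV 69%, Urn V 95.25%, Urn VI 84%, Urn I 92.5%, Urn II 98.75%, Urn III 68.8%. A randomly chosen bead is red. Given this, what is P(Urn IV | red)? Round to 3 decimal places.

Taking complements, P(red | each) = Urn IV 0.31, Urn V 0.0475, Urn VI 0.16, Urn I 0.075, Urn II 0.0125, Urn III 0.312.
Compute prior × likelihood for every hypothesis:
  Urn IV: 0.04 × 0.31 = 0.0124
  Urn V: 0.13 × 0.0475 = 0.006175
  Urn VI: 0.15 × 0.16 = 0.024
  Urn I: 0.34 × 0.075 = 0.0255
  Urn II: 0.14 × 0.0125 = 0.00175
  Urn III: 0.2 × 0.312 = 0.0624
Total = 0.132225.
P(Urn IV | evidence) = 0.0124 / 0.132225 ≈ 0.094.

0.094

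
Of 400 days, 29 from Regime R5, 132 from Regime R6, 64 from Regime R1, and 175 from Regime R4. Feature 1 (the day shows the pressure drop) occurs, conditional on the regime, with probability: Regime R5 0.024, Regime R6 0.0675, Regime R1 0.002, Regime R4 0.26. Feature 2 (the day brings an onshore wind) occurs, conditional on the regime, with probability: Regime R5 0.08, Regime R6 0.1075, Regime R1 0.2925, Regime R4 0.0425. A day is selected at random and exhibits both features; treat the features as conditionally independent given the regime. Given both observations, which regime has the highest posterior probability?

Regime R4

Prior × likelihood for each hypothesis:
  Regime R5: 0.0725 × 0.024 × 0.08 = 0.0001392
  Regime R6: 0.33 × 0.0675 × 0.1075 = 0.0023945625
  Regime R1: 0.16 × 0.002 × 0.2925 = 0.0000936
  Regime R4: 0.4375 × 0.26 × 0.0425 = 0.004834375
Total = 0.0074617375.
Largest term belongs to Regime R4, so Regime R4 is most probable.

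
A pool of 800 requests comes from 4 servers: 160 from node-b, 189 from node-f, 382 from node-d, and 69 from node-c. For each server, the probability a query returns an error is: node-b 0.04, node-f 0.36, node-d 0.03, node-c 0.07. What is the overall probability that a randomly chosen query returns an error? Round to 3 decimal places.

Compute prior × likelihood for every hypothesis:
  node-b: 0.2 × 0.04 = 0.008
  node-f: 0.23625 × 0.36 = 0.08505
  node-d: 0.4775 × 0.03 = 0.014325
  node-c: 0.08625 × 0.07 = 0.0060375
P(error) = 0.008 + 0.08505 + 0.014325 + 0.0060375 = 0.1134125 → 0.113.

0.113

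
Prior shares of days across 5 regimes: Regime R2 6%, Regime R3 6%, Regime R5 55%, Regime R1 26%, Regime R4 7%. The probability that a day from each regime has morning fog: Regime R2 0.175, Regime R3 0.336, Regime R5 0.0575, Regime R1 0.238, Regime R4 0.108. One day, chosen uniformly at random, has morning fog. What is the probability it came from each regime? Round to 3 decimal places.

By Bayes' rule, posterior ∝ prior × likelihood:
  Regime R2: 0.06 × 0.175 = 0.0105
  Regime R3: 0.06 × 0.336 = 0.02016
  Regime R5: 0.55 × 0.0575 = 0.031625
  Regime R1: 0.26 × 0.238 = 0.06188
  Regime R4: 0.07 × 0.108 = 0.00756
Normalizing constant = 0.131725.
P(Regime R2 | fog) = 0.0105/0.131725 ≈ 0.080
P(Regime R3 | fog) = 0.02016/0.131725 ≈ 0.153
P(Regime R5 | fog) = 0.031625/0.131725 ≈ 0.240
P(Regime R1 | fog) = 0.06188/0.131725 ≈ 0.470
P(Regime R4 | fog) = 0.00756/0.131725 ≈ 0.057

Regime R2 0.080, Regime R3 0.153, Regime R5 0.240, Regime R1 0.470, Regime R4 0.057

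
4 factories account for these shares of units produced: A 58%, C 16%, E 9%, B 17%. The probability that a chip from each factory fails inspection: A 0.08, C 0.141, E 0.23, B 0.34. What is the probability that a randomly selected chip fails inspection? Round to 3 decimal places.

Compute prior × likelihood for every hypothesis:
  A: 0.58 × 0.08 = 0.0464
  C: 0.16 × 0.141 = 0.02256
  E: 0.09 × 0.23 = 0.0207
  B: 0.17 × 0.34 = 0.0578
P(nonconforming) = 0.0464 + 0.02256 + 0.0207 + 0.0578 = 0.14746 → 0.147.

0.147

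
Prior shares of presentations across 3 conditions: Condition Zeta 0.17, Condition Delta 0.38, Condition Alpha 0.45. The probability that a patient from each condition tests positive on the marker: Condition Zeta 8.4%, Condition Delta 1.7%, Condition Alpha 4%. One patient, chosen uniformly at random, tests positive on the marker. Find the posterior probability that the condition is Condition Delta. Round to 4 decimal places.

0.1668

Prior × likelihood for each hypothesis:
  Condition Zeta: 0.17 × 0.084 = 0.01428
  Condition Delta: 0.38 × 0.017 = 0.00646
  Condition Alpha: 0.45 × 0.04 = 0.018
Sum = 0.03874.
P(Condition Delta | evidence) = 0.00646 / 0.03874 ≈ 0.1668.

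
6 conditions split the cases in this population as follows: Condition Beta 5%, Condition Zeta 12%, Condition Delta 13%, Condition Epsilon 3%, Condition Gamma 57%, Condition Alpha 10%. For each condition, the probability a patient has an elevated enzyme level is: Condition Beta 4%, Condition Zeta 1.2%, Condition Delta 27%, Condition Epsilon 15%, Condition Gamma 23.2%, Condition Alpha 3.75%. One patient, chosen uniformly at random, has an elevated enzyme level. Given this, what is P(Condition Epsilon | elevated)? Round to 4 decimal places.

Unnormalized posteriors (prior × likelihood):
  Condition Beta: 0.05 × 0.04 = 0.002
  Condition Zeta: 0.12 × 0.012 = 0.00144
  Condition Delta: 0.13 × 0.27 = 0.0351
  Condition Epsilon: 0.03 × 0.15 = 0.0045
  Condition Gamma: 0.57 × 0.232 = 0.13224
  Condition Alpha: 0.1 × 0.0375 = 0.00375
Sum = 0.17903.
P(Condition Epsilon | evidence) = 0.0045 / 0.17903 ≈ 0.0251.

0.0251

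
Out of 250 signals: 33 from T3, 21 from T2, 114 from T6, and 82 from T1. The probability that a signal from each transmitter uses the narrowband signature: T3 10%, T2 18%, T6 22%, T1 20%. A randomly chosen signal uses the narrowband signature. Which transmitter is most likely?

T6

Compute prior × likelihood for every hypothesis:
  T3: 0.132 × 0.1 = 0.0132
  T2: 0.084 × 0.18 = 0.01512
  T6: 0.456 × 0.22 = 0.10032
  T1: 0.328 × 0.2 = 0.0656
Normalizing constant = 0.19424.
Largest term belongs to T6, so T6 is most probable.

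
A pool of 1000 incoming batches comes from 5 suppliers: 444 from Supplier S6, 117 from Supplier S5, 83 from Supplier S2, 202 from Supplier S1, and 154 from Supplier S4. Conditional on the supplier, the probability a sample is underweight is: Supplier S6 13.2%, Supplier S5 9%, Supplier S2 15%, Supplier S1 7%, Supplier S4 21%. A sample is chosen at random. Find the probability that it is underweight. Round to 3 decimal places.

Unnormalized posteriors (prior × likelihood):
  Supplier S6: 0.444 × 0.132 = 0.058608
  Supplier S5: 0.117 × 0.09 = 0.01053
  Supplier S2: 0.083 × 0.15 = 0.01245
  Supplier S1: 0.202 × 0.07 = 0.01414
  Supplier S4: 0.154 × 0.21 = 0.03234
P(underweight) = 0.058608 + 0.01053 + 0.01245 + 0.01414 + 0.03234 = 0.128068 → 0.128.

0.128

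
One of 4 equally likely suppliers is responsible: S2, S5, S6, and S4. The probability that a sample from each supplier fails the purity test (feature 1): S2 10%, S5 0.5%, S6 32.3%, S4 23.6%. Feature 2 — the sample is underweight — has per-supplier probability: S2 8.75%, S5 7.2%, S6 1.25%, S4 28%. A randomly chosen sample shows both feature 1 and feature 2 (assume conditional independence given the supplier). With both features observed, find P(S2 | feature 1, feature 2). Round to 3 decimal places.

Since the prior is uniform, the posterior is proportional to the likelihood:
  S2: 0.1 × 0.0875 = 0.00875
  S5: 0.005 × 0.072 = 0.00036
  S6: 0.323 × 0.0125 = 0.0040375
  S4: 0.236 × 0.28 = 0.06608
Total = 0.0792275.
P(S2 | evidence) = 0.00875 / 0.0792275 ≈ 0.110.

0.110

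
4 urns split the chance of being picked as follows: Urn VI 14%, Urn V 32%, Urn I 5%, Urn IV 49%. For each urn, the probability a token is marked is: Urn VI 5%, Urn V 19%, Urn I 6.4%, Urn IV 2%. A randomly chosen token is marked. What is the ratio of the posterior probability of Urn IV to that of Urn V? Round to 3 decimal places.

0.161

Compute prior × likelihood for every hypothesis:
  Urn VI: 0.14 × 0.05 = 0.007
  Urn V: 0.32 × 0.19 = 0.0608
  Urn I: 0.05 × 0.064 = 0.0032
  Urn IV: 0.49 × 0.02 = 0.0098
Normalizing constant = 0.0808.
The ratio is 0.0098 / 0.0608 (the normalizer cancels) = 0.161.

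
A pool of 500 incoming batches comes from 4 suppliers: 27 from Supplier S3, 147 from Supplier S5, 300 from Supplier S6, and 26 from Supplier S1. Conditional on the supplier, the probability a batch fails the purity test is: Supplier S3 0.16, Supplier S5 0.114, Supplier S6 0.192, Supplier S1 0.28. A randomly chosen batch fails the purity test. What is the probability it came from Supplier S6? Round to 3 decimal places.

0.670

Prior × likelihood for each hypothesis:
  Supplier S3: 0.054 × 0.16 = 0.00864
  Supplier S5: 0.294 × 0.114 = 0.033516
  Supplier S6: 0.6 × 0.192 = 0.1152
  Supplier S1: 0.052 × 0.28 = 0.01456
Total = 0.171916.
P(Supplier S6 | evidence) = 0.1152 / 0.171916 ≈ 0.670.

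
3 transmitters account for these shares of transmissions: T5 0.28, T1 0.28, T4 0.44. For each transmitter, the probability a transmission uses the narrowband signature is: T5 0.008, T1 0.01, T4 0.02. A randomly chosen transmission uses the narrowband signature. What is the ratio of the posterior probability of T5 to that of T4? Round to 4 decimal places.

Compute prior × likelihood for every hypothesis:
  T5: 0.28 × 0.008 = 0.00224
  T1: 0.28 × 0.01 = 0.0028
  T4: 0.44 × 0.02 = 0.0088
Sum = 0.01384.
The ratio is 0.00224 / 0.0088 (the normalizer cancels) = 0.2545.

0.2545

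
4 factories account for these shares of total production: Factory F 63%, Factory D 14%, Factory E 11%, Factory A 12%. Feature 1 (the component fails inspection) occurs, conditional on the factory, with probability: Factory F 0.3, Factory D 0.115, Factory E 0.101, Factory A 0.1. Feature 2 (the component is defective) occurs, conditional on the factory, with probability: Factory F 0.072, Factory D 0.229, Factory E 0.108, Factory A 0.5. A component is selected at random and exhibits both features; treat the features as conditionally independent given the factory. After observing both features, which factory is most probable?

Factory F

Unnormalized posteriors (prior × likelihood):
  Factory F: 0.63 × 0.3 × 0.072 = 0.013608
  Factory D: 0.14 × 0.115 × 0.229 = 0.0036869
  Factory E: 0.11 × 0.101 × 0.108 = 0.00119988
  Factory A: 0.12 × 0.1 × 0.5 = 0.006
Sum = 0.02449478.
Largest term belongs to Factory F, so Factory F is most probable.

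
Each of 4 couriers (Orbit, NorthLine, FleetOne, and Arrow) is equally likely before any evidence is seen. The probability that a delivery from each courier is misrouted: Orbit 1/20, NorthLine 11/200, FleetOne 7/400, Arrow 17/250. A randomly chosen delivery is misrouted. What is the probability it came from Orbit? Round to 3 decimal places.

Since the prior is uniform, the posterior is proportional to the likelihood:
  Orbit: 0.05
  NorthLine: 0.055
  FleetOne: 0.0175
  Arrow: 0.068
Sum = 0.1905.
P(Orbit | evidence) = 0.05 / 0.1905 ≈ 0.262.

0.262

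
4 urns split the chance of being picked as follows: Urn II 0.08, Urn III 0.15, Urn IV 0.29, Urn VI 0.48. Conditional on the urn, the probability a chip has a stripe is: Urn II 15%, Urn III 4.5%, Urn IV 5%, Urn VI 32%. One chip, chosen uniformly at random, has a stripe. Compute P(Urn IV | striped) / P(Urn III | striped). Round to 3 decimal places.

Compute prior × likelihood for every hypothesis:
  Urn II: 0.08 × 0.15 = 0.012
  Urn III: 0.15 × 0.045 = 0.00675
  Urn IV: 0.29 × 0.05 = 0.0145
  Urn VI: 0.48 × 0.32 = 0.1536
Normalizing constant = 0.18685.
The ratio is 0.0145 / 0.00675 (the normalizer cancels) = 2.148.

2.148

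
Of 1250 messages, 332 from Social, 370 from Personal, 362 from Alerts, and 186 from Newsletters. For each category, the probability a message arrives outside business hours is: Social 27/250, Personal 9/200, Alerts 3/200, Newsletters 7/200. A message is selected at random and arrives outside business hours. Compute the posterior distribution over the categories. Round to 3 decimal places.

Social 0.556, Personal 0.258, Alerts 0.084, Newsletters 0.101

Unnormalized posteriors (prior × likelihood):
  Social: 0.2656 × 0.108 = 0.0286848
  Personal: 0.296 × 0.045 = 0.01332
  Alerts: 0.2896 × 0.015 = 0.004344
  Newsletters: 0.1488 × 0.035 = 0.005208
Total = 0.0515568.
P(Social | off-hours) = 0.0286848/0.0515568 ≈ 0.556
P(Personal | off-hours) = 0.01332/0.0515568 ≈ 0.258
P(Alerts | off-hours) = 0.004344/0.0515568 ≈ 0.084
P(Newsletters | off-hours) = 0.005208/0.0515568 ≈ 0.101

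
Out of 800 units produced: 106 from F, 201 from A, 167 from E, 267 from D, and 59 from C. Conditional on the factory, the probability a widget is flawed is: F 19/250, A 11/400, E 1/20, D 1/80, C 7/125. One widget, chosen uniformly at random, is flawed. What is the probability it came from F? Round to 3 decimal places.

0.282

By Bayes' rule, posterior ∝ prior × likelihood:
  F: 0.1325 × 0.076 = 0.01007
  A: 0.25125 × 0.0275 = 0.006909375
  E: 0.20875 × 0.05 = 0.0104375
  D: 0.33375 × 0.0125 = 0.004171875
  C: 0.07375 × 0.056 = 0.00413
Normalizing constant = 0.03571875.
P(F | evidence) = 0.01007 / 0.03571875 ≈ 0.282.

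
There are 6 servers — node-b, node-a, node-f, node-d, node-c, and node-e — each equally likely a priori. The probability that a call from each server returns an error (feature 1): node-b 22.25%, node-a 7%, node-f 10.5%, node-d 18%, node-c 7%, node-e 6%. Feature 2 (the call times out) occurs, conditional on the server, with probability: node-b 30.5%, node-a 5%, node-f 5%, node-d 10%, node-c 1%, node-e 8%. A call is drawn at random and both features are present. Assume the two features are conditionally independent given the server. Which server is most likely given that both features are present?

node-b

With a uniform prior (1/6 each), posterior ∝ likelihood:
  node-b: 0.2225 × 0.305 = 0.0678625
  node-a: 0.07 × 0.05 = 0.0035
  node-f: 0.105 × 0.05 = 0.00525
  node-d: 0.18 × 0.1 = 0.018
  node-c: 0.07 × 0.01 = 0.0007
  node-e: 0.06 × 0.08 = 0.0048
Sum = 0.1001125.
Largest term belongs to node-b, so node-b is most probable.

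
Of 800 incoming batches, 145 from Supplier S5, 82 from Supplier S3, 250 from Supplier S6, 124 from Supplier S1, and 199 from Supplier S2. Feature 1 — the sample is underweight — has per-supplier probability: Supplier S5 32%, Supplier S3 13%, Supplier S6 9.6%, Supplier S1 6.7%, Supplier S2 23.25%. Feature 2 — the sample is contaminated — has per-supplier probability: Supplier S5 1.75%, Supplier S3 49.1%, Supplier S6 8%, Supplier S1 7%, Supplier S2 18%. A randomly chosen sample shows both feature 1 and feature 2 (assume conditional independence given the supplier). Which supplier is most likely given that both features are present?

Supplier S2

By Bayes' rule, posterior ∝ prior × likelihood:
  Supplier S5: 0.18125 × 0.32 × 0.0175 = 0.001015
  Supplier S3: 0.1025 × 0.13 × 0.491 = 0.006542575
  Supplier S6: 0.3125 × 0.096 × 0.08 = 0.0024
  Supplier S1: 0.155 × 0.067 × 0.07 = 0.00072695
  Supplier S2: 0.24875 × 0.2325 × 0.18 = 0.0104101875
Sum = 0.0210947125.
Largest term belongs to Supplier S2, so Supplier S2 is most probable.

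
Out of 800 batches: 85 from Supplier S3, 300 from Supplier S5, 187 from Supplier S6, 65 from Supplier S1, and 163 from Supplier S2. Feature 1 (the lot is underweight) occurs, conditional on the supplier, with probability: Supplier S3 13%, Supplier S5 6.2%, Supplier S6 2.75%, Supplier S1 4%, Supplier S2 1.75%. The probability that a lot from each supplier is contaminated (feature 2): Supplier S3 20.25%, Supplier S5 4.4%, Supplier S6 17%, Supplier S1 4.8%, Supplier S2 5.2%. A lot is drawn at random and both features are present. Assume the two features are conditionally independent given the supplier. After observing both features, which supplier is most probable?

Unnormalized posteriors (prior × likelihood):
  Supplier S3: 0.10625 × 0.13 × 0.2025 = 0.00279703125
  Supplier S5: 0.375 × 0.062 × 0.044 = 0.001023
  Supplier S6: 0.23375 × 0.0275 × 0.17 = 0.00109278125
  Supplier S1: 0.08125 × 0.04 × 0.048 = 0.000156
  Supplier S2: 0.20375 × 0.0175 × 0.052 = 0.0001854125
Total = 0.005254225.
Largest term belongs to Supplier S3, so Supplier S3 is most probable.

Supplier S3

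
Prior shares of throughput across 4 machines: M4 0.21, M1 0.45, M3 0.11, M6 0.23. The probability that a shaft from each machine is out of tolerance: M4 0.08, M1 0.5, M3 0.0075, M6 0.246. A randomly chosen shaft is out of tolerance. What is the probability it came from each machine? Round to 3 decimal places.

M4 0.056, M1 0.752, M3 0.003, M6 0.189

Prior × likelihood for each hypothesis:
  M4: 0.21 × 0.08 = 0.0168
  M1: 0.45 × 0.5 = 0.225
  M3: 0.11 × 0.0075 = 0.000825
  M6: 0.23 × 0.246 = 0.05658
Total = 0.299205.
P(M4 | oversize) = 0.0168/0.299205 ≈ 0.056
P(M1 | oversize) = 0.225/0.299205 ≈ 0.752
P(M3 | oversize) = 0.000825/0.299205 ≈ 0.003
P(M6 | oversize) = 0.05658/0.299205 ≈ 0.189
(Check: 0.056+0.752+0.003+0.189 = 1.000.)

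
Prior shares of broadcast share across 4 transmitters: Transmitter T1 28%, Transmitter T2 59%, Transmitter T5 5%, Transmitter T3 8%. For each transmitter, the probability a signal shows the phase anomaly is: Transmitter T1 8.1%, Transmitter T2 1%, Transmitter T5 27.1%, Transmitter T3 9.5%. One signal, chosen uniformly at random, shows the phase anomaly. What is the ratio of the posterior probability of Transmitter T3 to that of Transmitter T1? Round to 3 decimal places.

0.335

By Bayes' rule, posterior ∝ prior × likelihood:
  Transmitter T1: 0.28 × 0.081 = 0.02268
  Transmitter T2: 0.59 × 0.01 = 0.0059
  Transmitter T5: 0.05 × 0.271 = 0.01355
  Transmitter T3: 0.08 × 0.095 = 0.0076
Total = 0.04973.
The ratio is 0.0076 / 0.02268 (the normalizer cancels) = 0.335.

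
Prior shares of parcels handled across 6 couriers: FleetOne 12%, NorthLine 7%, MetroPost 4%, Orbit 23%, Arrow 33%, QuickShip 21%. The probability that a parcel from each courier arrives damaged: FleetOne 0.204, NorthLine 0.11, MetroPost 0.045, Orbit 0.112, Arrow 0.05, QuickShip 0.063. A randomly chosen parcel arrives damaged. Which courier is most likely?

Compute prior × likelihood for every hypothesis:
  FleetOne: 0.12 × 0.204 = 0.02448
  NorthLine: 0.07 × 0.11 = 0.0077
  MetroPost: 0.04 × 0.045 = 0.0018
  Orbit: 0.23 × 0.112 = 0.02576
  Arrow: 0.33 × 0.05 = 0.0165
  QuickShip: 0.21 × 0.063 = 0.01323
Total = 0.08947.
Largest term belongs to Orbit, so Orbit is most probable.

Orbit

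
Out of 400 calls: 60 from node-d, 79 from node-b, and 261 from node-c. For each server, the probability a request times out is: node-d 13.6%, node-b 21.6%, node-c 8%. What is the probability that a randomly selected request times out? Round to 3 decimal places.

By Bayes' rule, posterior ∝ prior × likelihood:
  node-d: 0.15 × 0.136 = 0.0204
  node-b: 0.1975 × 0.216 = 0.04266
  node-c: 0.6525 × 0.08 = 0.0522
P(timeout) = 0.0204 + 0.04266 + 0.0522 = 0.11526 → 0.115.

0.115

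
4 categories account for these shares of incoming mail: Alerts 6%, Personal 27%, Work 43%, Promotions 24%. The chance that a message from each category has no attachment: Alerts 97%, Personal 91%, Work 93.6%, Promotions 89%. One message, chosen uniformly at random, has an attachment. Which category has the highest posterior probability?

Taking complements, P(attachment | each) = Alerts 0.03, Personal 0.09, Work 0.064, Promotions 0.11.
Compute prior × likelihood for every hypothesis:
  Alerts: 0.06 × 0.03 = 0.0018
  Personal: 0.27 × 0.09 = 0.0243
  Work: 0.43 × 0.064 = 0.02752
  Promotions: 0.24 × 0.11 = 0.0264
Normalizing constant = 0.08002.
Largest term belongs to Work, so Work is most probable.

Work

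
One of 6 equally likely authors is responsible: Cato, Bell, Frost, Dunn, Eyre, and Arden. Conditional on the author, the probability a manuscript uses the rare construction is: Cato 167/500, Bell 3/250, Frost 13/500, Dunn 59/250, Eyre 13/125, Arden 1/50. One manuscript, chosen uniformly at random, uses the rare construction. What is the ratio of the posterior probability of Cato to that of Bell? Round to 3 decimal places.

27.833

Since the prior is uniform, the posterior is proportional to the likelihood:
  Cato: 0.334
  Bell: 0.012
  Frost: 0.026
  Dunn: 0.236
  Eyre: 0.104
  Arden: 0.02
Sum = 0.732.
The ratio is 0.334 / 0.012 (the normalizer cancels) = 27.833.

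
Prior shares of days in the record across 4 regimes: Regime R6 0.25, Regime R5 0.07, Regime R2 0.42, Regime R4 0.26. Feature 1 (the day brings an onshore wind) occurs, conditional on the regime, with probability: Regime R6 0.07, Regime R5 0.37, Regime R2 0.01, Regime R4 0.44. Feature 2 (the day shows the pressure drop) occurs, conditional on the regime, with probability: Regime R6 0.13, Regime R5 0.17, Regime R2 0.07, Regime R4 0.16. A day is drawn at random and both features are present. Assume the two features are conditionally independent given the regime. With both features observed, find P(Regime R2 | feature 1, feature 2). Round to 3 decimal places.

0.012

By Bayes' rule, posterior ∝ prior × likelihood:
  Regime R6: 0.25 × 0.07 × 0.13 = 0.002275
  Regime R5: 0.07 × 0.37 × 0.17 = 0.004403
  Regime R2: 0.42 × 0.01 × 0.07 = 0.000294
  Regime R4: 0.26 × 0.44 × 0.16 = 0.018304
Total = 0.025276.
P(Regime R2 | evidence) = 0.000294 / 0.025276 ≈ 0.012.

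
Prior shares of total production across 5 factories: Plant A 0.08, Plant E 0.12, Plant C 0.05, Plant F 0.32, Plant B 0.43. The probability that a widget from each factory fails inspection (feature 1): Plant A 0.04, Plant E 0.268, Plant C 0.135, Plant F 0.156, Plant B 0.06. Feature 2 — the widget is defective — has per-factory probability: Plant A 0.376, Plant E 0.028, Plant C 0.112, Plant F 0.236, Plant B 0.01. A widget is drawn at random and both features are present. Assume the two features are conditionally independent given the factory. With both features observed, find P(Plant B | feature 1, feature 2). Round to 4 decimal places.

Compute prior × likelihood for every hypothesis:
  Plant A: 0.08 × 0.04 × 0.376 = 0.0012032
  Plant E: 0.12 × 0.268 × 0.028 = 0.00090048
  Plant C: 0.05 × 0.135 × 0.112 = 0.000756
  Plant F: 0.32 × 0.156 × 0.236 = 0.01178112
  Plant B: 0.43 × 0.06 × 0.01 = 0.000258
Sum = 0.0148988.
P(Plant B | evidence) = 0.000258 / 0.0148988 ≈ 0.0173.

0.0173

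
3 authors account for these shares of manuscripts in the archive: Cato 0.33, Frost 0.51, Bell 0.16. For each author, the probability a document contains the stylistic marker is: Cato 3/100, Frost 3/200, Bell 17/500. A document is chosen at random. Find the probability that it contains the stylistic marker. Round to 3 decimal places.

Unnormalized posteriors (prior × likelihood):
  Cato: 0.33 × 0.03 = 0.0099
  Frost: 0.51 × 0.015 = 0.00765
  Bell: 0.16 × 0.034 = 0.00544
P(marker) = 0.0099 + 0.00765 + 0.00544 = 0.02299 → 0.023.

0.023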